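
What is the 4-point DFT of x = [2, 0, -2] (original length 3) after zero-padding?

Original 3-point DFT: [0, 3.0000-1.7321i, 3.0000+1.7321i]
Zero-padded 4-point DFT provides frequency interpolation.

DFT_4([x, 0, ...]) = [0, 4, 0, 4]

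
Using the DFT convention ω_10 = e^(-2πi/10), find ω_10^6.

ω_10^6 = e^(-2πi·6/10)
= cos(-2π·6/10) + i·sin(-2π·6/10)
= cos(-12π/10) + i·sin(-12π/10)

ω_10^6 = cos(-12π/10) + i·sin(-12π/10) = -0.8090+0.5878i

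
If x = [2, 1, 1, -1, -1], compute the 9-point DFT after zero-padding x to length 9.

Original 5-point DFT: [2, 2.0000-3.0777i, 2.0000+0.7265i, 2.0000-0.7265i, 2.0000+3.0777i]
Zero-padded 9-point DFT provides frequency interpolation.

DFT_9([x, 0, ...]) = [2, 4.3794-0.4195i, 0.9679-2.8356i, 0.5000+0.8660i, 2.1527+0.1820i, 2.1527-0.1820i, 0.5000-0.8660i, 0.9679+2.8356i, 4.3794+0.4195i]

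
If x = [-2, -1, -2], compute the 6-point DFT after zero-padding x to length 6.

Original 3-point DFT: [-5, -0.5000-0.8660i, -0.5000+0.8660i]
Zero-padded 6-point DFT provides frequency interpolation.

DFT_6([x, 0, ...]) = [-5, -1.5000+2.5981i, -0.5000-0.8660i, -3, -0.5000+0.8660i, -1.5000-2.5981i]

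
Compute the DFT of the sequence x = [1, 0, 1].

X[k] = Σ(n=0 to 2) x[n] · ω_3^(nk)
where ω_3 = e^(-2πi/3)

Computing each X[k]:
X[0] = 2
X[1] = 0.5000+0.8660i
X[2] = 0.5000-0.8660i

X = [2, 0.5000+0.8660i, 0.5000-0.8660i]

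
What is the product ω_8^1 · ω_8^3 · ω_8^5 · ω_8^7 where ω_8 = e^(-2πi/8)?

The primitive 8th roots of unity are ω_8^k for k coprime to 8: k ∈ {1, 3, 5, 7}
Their product equals the constant term of the cyclotomic polynomial Φ_8(x) up to sign.
For n ≥ 3, the product of all primitive nth roots of unity is 1. (For n=1 it is 1; for n=2 it is -1.)

1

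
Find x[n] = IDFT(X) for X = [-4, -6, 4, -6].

x[n] = (1/4) Σ(k=0 to 3) X[k] · e^(2πikn/4)

Computing each x[n]:
x[0] = -3
x[1] = -2
x[2] = 3
x[3] = -2

x = [-3, -2, 3, -2]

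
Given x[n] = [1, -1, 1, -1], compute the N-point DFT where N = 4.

X[k] = Σ(n=0 to 3) x[n] · ω_4^(nk)
where ω_4 = e^(-2πi/4)

Computing each X[k]:
X[0] = 0
X[1] = 0
X[2] = 4
X[3] = 0

X = [0, 0, 4, 0]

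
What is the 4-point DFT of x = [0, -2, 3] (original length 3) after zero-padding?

Original 3-point DFT: [1, -0.5000+4.3301i, -0.5000-4.3301i]
Zero-padded 4-point DFT provides frequency interpolation.

DFT_4([x, 0, ...]) = [1, -3+2i, 5, -3-2i]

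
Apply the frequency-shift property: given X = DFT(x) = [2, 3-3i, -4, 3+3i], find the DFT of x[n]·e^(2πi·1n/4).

Modulation property: DFT(ω_4^(-1n)·x[n]) = X[(k-1) mod 4], so circularly shift X by 1 positions.

X[k-1] = [3+3i, 2, 3-3i, -4]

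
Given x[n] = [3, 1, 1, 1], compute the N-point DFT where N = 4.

X[k] = Σ(n=0 to 3) x[n] · ω_4^(nk)
where ω_4 = e^(-2πi/4)

Computing each X[k]:
X[0] = 6
X[1] = 2
X[2] = 2
X[3] = 2

X = [6, 2, 2, 2]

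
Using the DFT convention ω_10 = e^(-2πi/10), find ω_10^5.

ω_10^5 = e^(-2πi·5/10)
= cos(-2π·5/10) + i·sin(-2π·5/10)
= cos(-10π/10) + i·sin(-10π/10)

ω_10^5 = cos(-10π/10) + i·sin(-10π/10) = -1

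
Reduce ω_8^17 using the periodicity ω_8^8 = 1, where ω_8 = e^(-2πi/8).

Since ω_8^8 = 1, powers reduce modulo 8.
17 mod 8 = 1
So ω_8^17 = ω_8^1 = e^(-2πi·1/8)

ω_8^17 = ω_8^1 = 0.7071-0.7071i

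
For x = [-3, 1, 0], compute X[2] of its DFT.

X[2] = Σ(n=0 to 2) x[n] · ω_3^(2n) where ω_3 = e^(-2πi/3)
= (-3)·ω_3^0 + (1)·ω_3^2 + (0)·ω_3^4

X[2] = -3.5000+0.8660i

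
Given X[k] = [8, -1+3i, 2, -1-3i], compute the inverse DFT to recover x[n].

x[n] = (1/4) Σ(k=0 to 3) X[k] · e^(2πikn/4)

Computing each x[n]:
x[0] = 2
x[1] = 0
x[2] = 3
x[3] = 3

x = [2, 0, 3, 3]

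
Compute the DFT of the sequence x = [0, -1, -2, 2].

X[k] = Σ(n=0 to 3) x[n] · ω_4^(nk)
where ω_4 = e^(-2πi/4)

Computing each X[k]:
X[0] = -1
X[1] = 2+3i
X[2] = -3
X[3] = 2-3i

X = [-1, 2+3i, -3, 2-3i]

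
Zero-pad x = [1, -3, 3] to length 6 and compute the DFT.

Original 3-point DFT: [1, 1.0000+5.1962i, 1.0000-5.1962i]
Zero-padded 6-point DFT provides frequency interpolation.

DFT_6([x, 0, ...]) = [1, -2, 1.0000+5.1962i, 7, 1.0000-5.1962i, -2]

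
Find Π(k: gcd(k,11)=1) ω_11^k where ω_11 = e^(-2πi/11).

The primitive 11th roots of unity are ω_11^k for k coprime to 11: k ∈ {1, 2, 3, 4, 5, 6, 7, 8, 9, 10}
Their product equals the constant term of the cyclotomic polynomial Φ_11(x) up to sign.
For n ≥ 3, the product of all primitive nth roots of unity is 1. (For n=1 it is 1; for n=2 it is -1.)

1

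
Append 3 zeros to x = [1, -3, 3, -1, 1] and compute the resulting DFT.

Original 5-point DFT: [1, -1.2361+1.4531i, 3.2361+6.1554i, 3.2361-6.1554i, -1.2361-1.4531i]
Zero-padded 8-point DFT provides frequency interpolation.

DFT_8([x, 0, ...]) = [1, -1.4142-0.1716i, -1+2i, 1.4142+5.8284i, 9, 1.4142-5.8284i, -1-2i, -1.4142+0.1716i]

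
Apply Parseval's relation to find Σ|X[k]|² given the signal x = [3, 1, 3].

Parseval: Σ|x[n]|² = (1/N)Σ|X[k]|², so Σ|X[k]|² = N·Σ|x[n]|² = 3·19.0000

Σ|X[k]|² = N·Σ|x[n]|² = 3·19.0000 = 57.0000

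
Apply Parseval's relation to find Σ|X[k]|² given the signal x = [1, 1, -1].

Parseval: Σ|x[n]|² = (1/N)Σ|X[k]|², so Σ|X[k]|² = N·Σ|x[n]|² = 3·3.0000

Σ|X[k]|² = N·Σ|x[n]|² = 3·3.0000 = 9.0000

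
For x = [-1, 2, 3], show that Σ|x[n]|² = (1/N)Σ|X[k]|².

Time domain:
Σ|x[n]|² = |-1|² + |2|² + |3|² = 14.0000

Frequency domain:
(1/3)Σ|X[k]|² = (1/3)(|4|² + |-3.5000+0.8660i|² + |-3.5000-0.8660i|²) = (1/3)·42.0000 = 14.0000

Both sides agree, confirming Parseval's theorem.

Σ|x[n]|² = (1/N)Σ|X[k]|² = 14.0000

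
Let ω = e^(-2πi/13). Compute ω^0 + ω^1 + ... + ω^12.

Sum of all nth roots of unity equals 0 for n > 1 (geometric series with r ≠ 1).

0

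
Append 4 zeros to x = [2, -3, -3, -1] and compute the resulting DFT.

Original 4-point DFT: [-5, 5+2i, 3, 5-2i]
Zero-padded 8-point DFT provides frequency interpolation.

DFT_8([x, 0, ...]) = [-5, 0.5858+5.8284i, 5+2i, 3.4142-0.1716i, 3, 3.4142+0.1716i, 5-2i, 0.5858-5.8284i]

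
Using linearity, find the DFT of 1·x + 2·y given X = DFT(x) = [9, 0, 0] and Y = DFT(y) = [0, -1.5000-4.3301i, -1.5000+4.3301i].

By linearity: DFT(1x + 2y) = 1·DFT(x) + 2·DFT(y)
= 1·[9, 0, 0] + 2·[0, -1.5000-4.3301i, -1.5000+4.3301i]

Computing element-wise:
Z[0] = 1·(9) + 2·(0) = 9
Z[1] = 1·(0) + 2·(-1.5000-4.3301i) = -3.0000-8.6602i
Z[2] = 1·(0) + 2·(-1.5000+4.3301i) = -3.0000+8.6602i

DFT(1x + 2y) = 1·X + 2·Y = [9, -3.0000-8.6602i, -3.0000+8.6602i]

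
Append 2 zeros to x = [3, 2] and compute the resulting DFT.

Original 2-point DFT: [5, 1]
Zero-padded 4-point DFT provides frequency interpolation.

DFT_4([x, 0, ...]) = [5, 3-2i, 1, 3+2i]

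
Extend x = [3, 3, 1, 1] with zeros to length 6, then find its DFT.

Original 4-point DFT: [8, 2-2i, 0, 2+2i]
Zero-padded 6-point DFT provides frequency interpolation.

DFT_6([x, 0, ...]) = [8, 3.0000-3.4641i, 2.0000-1.7321i, 0, 2.0000+1.7321i, 3.0000+3.4641i]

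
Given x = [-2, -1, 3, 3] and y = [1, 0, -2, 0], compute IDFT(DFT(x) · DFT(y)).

(x ⊛ y)[n] = Σ(m=0 to 3) x[m] · y[(n-m) mod 4]

Computing each output sample:
(x ⊛ y)[0] = -8
(x ⊛ y)[1] = -7
(x ⊛ y)[2] = 7
(x ⊛ y)[3] = 5

x ⊛ y = [-8, -7, 7, 5]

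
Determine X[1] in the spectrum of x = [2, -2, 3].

X[1] = Σ(n=0 to 2) x[n] · ω_3^(1n) where ω_3 = e^(-2πi/3)
= (2)·ω_3^0 + (-2)·ω_3^1 + (3)·ω_3^2

X[1] = 1.5000+4.3301i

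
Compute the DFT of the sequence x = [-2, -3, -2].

X[k] = Σ(n=0 to 2) x[n] · ω_3^(nk)
where ω_3 = e^(-2πi/3)

Computing each X[k]:
X[0] = -7
X[1] = 0.5000+0.8660i
X[2] = 0.5000-0.8660i

X = [-7, 0.5000+0.8660i, 0.5000-0.8660i]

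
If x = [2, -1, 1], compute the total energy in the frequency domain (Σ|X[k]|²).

Parseval: Σ|x[n]|² = (1/N)Σ|X[k]|², so Σ|X[k]|² = N·Σ|x[n]|² = 3·6.0000

Σ|X[k]|² = N·Σ|x[n]|² = 3·6.0000 = 18.0000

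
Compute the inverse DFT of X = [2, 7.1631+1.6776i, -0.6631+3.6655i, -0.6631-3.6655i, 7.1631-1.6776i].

x[n] = (1/5) Σ(k=0 to 4) X[k] · e^(2πikn/5)

Computing each x[n]:
x[0] = 3
x[1] = 0
x[2] = -1
x[3] = -3
x[4] = 3

x = [3, 0, -1, -3, 3]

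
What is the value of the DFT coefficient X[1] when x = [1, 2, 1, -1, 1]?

X[1] = Σ(n=0 to 4) x[n] · ω_5^(1n) where ω_5 = e^(-2πi/5)
= (1)·ω_5^0 + (2)·ω_5^1 + (1)·ω_5^2 + (-1)·ω_5^3 + (1)·ω_5^4

X[1] = 1.9271-2.1266i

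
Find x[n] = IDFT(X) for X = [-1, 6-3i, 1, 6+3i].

x[n] = (1/4) Σ(k=0 to 3) X[k] · e^(2πikn/4)

Computing each x[n]:
x[0] = 3
x[1] = 1
x[2] = -3
x[3] = -2

x = [3, 1, -3, -2]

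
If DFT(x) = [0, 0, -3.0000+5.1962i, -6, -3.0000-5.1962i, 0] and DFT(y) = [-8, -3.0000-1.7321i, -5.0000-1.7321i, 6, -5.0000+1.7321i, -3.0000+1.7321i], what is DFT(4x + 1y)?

By linearity: DFT(4x + 1y) = 4·DFT(x) + 1·DFT(y)
= 4·[0, 0, -3.0000+5.1962i, -6, -3.0000-5.1962i, 0] + 1·[-8, -3.0000-1.7321i, -5.0000-1.7321i, 6, -5.0000+1.7321i, -3.0000+1.7321i]

Computing element-wise:
Z[0] = 4·(0) + 1·(-8) = -8
Z[1] = 4·(0) + 1·(-3.0000-1.7321i) = -3.0000-1.7321i
Z[2] = 4·(-3.0000+5.1962i) + 1·(-5.0000-1.7321i) = -17.0000+19.0527i
Z[3] = 4·(-6) + 1·(6) = -18
Z[4] = 4·(-3.0000-5.1962i) + 1·(-5.0000+1.7321i) = -17.0000-19.0527i
Z[5] = 4·(0) + 1·(-3.0000+1.7321i) = -3.0000+1.7321i

DFT(4x + 1y) = 4·X + 1·Y = [-8, -3.0000-1.7321i, -17.0000+19.0527i, -18, -17.0000-19.0527i, -3.0000+1.7321i]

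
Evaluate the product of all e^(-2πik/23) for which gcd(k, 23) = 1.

The primitive 23rd roots of unity are ω_23^k for k coprime to 23: k ∈ {1, 2, 3, 4, 5, 6, 7, 8, 9, 10, 11, 12, 13, 14, 15, 16, 17, 18, 19, 20, 21, 22}
Their product equals the constant term of the cyclotomic polynomial Φ_23(x) up to sign.
For n ≥ 3, the product of all primitive nth roots of unity is 1. (For n=1 it is 1; for n=2 it is -1.)

1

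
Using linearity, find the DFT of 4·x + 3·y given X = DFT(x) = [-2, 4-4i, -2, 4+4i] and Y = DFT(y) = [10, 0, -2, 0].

By linearity: DFT(4x + 3y) = 4·DFT(x) + 3·DFT(y)
= 4·[-2, 4-4i, -2, 4+4i] + 3·[10, 0, -2, 0]

Computing element-wise:
Z[0] = 4·(-2) + 3·(10) = 22
Z[1] = 4·(4-4i) + 3·(0) = 16-16i
Z[2] = 4·(-2) + 3·(-2) = -14
Z[3] = 4·(4+4i) + 3·(0) = 16+16i

DFT(4x + 3y) = 4·X + 3·Y = [22, 16-16i, -14, 16+16i]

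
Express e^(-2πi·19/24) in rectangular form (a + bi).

ω_24^19 = e^(-2πi·19/24)
= cos(-2π·19/24) + i·sin(-2π·19/24)
= cos(-38π/24) + i·sin(-38π/24)

ω_24^19 = cos(-38π/24) + i·sin(-38π/24) = 0.2588+0.9659i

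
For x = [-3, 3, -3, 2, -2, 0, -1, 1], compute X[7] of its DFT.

X[7] = Σ(n=0 to 7) x[n] · ω_8^(7n) where ω_8 = e^(-2πi/8)
= (-3)·ω_8^0 + (3)·ω_8^7 + (-3)·ω_8^14 + (2)·ω_8^21 + (-2)·ω_8^28 + (0)·ω_8^35 + (-1)·ω_8^42 + (1)·ω_8^49

X[7] = 0.4142+0.8284i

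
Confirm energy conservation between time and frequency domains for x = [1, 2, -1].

Time domain:
Σ|x[n]|² = |1|² + |2|² + |-1|² = 6.0000

Frequency domain:
(1/3)Σ|X[k]|² = (1/3)(|2|² + |0.5000-2.5981i|² + |0.5000+2.5981i|²) = (1/3)·18.0000 = 6.0000

Both sides agree, confirming Parseval's theorem.

Σ|x[n]|² = (1/N)Σ|X[k]|² = 6.0000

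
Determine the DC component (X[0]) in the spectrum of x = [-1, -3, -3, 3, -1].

X[0] = Σ(n=0 to 4) x[n] · ω_5^0 = Σ x[n]
= (-1) + (-3) + (-3) + (3) + (-1)

X[0] = -5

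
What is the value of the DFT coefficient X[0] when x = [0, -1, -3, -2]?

X[0] = Σ(n=0 to 3) x[n] · ω_4^0 = Σ x[n]
= (0) + (-1) + (-3) + (-2)

X[0] = -6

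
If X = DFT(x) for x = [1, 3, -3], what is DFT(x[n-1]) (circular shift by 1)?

Time shift by 1: X_shifted[k] = ω_3^(1k) · X[k]
Shifted x = [-3, 1, 3]

DFT(x[n-1]) = [1, -5.0000+1.7321i, -5.0000-1.7321i]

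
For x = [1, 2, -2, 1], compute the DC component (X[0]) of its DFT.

X[0] = Σ(n=0 to 3) x[n] · ω_4^0 = Σ x[n]
= (1) + (2) + (-2) + (1)

X[0] = 2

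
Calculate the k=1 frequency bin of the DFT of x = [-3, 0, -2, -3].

X[1] = Σ(n=0 to 3) x[n] · ω_4^(1n) where ω_4 = e^(-2πi/4)
= (-3)·ω_4^0 + (0)·ω_4^1 + (-2)·ω_4^2 + (-3)·ω_4^3

X[1] = -1-3i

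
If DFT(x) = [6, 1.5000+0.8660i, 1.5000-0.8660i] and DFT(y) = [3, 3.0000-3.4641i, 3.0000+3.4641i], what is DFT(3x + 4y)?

By linearity: DFT(3x + 4y) = 3·DFT(x) + 4·DFT(y)
= 3·[6, 1.5000+0.8660i, 1.5000-0.8660i] + 4·[3, 3.0000-3.4641i, 3.0000+3.4641i]

Computing element-wise:
Z[0] = 3·(6) + 4·(3) = 30
Z[1] = 3·(1.5000+0.8660i) + 4·(3.0000-3.4641i) = 16.5000-11.2584i
Z[2] = 3·(1.5000-0.8660i) + 4·(3.0000+3.4641i) = 16.5000+11.2584i

DFT(3x + 4y) = 3·X + 4·Y = [30, 16.5000-11.2584i, 16.5000+11.2584i]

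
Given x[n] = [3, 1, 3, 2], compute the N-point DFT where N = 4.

X[k] = Σ(n=0 to 3) x[n] · ω_4^(nk)
where ω_4 = e^(-2πi/4)

Computing each X[k]:
X[0] = 9
X[1] = 1i
X[2] = 3
X[3] = -1i

X = [9, 1i, 3, -1i]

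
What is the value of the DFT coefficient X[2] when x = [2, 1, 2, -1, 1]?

X[2] = Σ(n=0 to 4) x[n] · ω_5^(2n) where ω_5 = e^(-2πi/5)
= (2)·ω_5^0 + (1)·ω_5^2 + (2)·ω_5^4 + (-1)·ω_5^6 + (1)·ω_5^8

X[2] = 0.6910+2.8532i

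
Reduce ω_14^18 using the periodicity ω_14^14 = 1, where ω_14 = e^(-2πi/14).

Since ω_14^14 = 1, powers reduce modulo 14.
18 mod 14 = 4
So ω_14^18 = ω_14^4 = e^(-2πi·4/14)

ω_14^18 = ω_14^4 = -0.2225-0.9749i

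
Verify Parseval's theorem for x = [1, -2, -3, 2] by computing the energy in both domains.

Time domain:
Σ|x[n]|² = |1|² + |-2|² + |-3|² + |2|² = 18.0000

Frequency domain:
(1/4)Σ|X[k]|² = (1/4)(|-2|² + |4+4i|² + |-2|² + |4-4i|²) = (1/4)·72.0000 = 18.0000

Both sides agree, confirming Parseval's theorem.

Σ|x[n]|² = (1/N)Σ|X[k]|² = 18.0000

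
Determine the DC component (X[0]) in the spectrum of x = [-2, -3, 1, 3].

X[0] = Σ(n=0 to 3) x[n] · ω_4^0 = Σ x[n]
= (-2) + (-3) + (1) + (3)

X[0] = -1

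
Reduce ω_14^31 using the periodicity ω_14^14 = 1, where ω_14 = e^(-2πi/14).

Since ω_14^14 = 1, powers reduce modulo 14.
31 mod 14 = 3
So ω_14^31 = ω_14^3 = e^(-2πi·3/14)

ω_14^31 = ω_14^3 = 0.2225-0.9749i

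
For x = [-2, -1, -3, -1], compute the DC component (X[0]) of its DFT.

X[0] = Σ(n=0 to 3) x[n] · ω_4^0 = Σ x[n]
= (-2) + (-1) + (-3) + (-1)

X[0] = -7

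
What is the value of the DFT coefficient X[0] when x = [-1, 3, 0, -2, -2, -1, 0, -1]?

X[0] = Σ(n=0 to 7) x[n] · ω_8^0 = Σ x[n]
= (-1) + (3) + (0) + (-2) + (-2) + (-1) + (0) + (-1)

X[0] = -4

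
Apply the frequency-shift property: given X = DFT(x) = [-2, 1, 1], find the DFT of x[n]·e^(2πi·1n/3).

Modulation property: DFT(ω_3^(-1n)·x[n]) = X[(k-1) mod 3], so circularly shift X by 1 positions.

X[k-1] = [1, -2, 1]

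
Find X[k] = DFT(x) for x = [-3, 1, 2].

X[k] = Σ(n=0 to 2) x[n] · ω_3^(nk)
where ω_3 = e^(-2πi/3)

Computing each X[k]:
X[0] = 0
X[1] = -4.5000+0.8660i
X[2] = -4.5000-0.8660i

X = [0, -4.5000+0.8660i, -4.5000-0.8660i]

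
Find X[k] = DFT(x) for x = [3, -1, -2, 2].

X[k] = Σ(n=0 to 3) x[n] · ω_4^(nk)
where ω_4 = e^(-2πi/4)

Computing each X[k]:
X[0] = 2
X[1] = 5+3i
X[2] = 0
X[3] = 5-3i

X = [2, 5+3i, 0, 5-3i]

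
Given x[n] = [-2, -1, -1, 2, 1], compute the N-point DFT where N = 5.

X[k] = Σ(n=0 to 4) x[n] · ω_5^(nk)
where ω_5 = e^(-2πi/5)

Computing each X[k]:
X[0] = -1
X[1] = -2.8090+3.6655i
X[2] = -1.6910-1.6776i
X[3] = -1.6910+1.6776i
X[4] = -2.8090-3.6655i

X = [-1, -2.8090+3.6655i, -1.6910-1.6776i, -1.6910+1.6776i, -2.8090-3.6655i]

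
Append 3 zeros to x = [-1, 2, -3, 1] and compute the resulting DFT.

Original 4-point DFT: [-1, 2-1i, -7, 2+1i]
Zero-padded 7-point DFT provides frequency interpolation.

DFT_7([x, 0, ...]) = [-1, 0.0136+0.9272i, 1.8814-2.4697i, -4.8949-4.1882i, -4.8949+4.1882i, 1.8814+2.4697i, 0.0136-0.9272i]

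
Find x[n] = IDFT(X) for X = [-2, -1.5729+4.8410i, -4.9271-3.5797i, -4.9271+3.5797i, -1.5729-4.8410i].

x[n] = (1/5) Σ(k=0 to 4) X[k] · e^(2πikn/5)

Computing each x[n]:
x[0] = -3
x[1] = 0
x[2] = -3
x[3] = 2
x[4] = 2

x = [-3, 0, -3, 2, 2]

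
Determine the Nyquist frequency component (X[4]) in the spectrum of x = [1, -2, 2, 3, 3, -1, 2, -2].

X[4] = Σ(n=0 to 7) x[n] · ω_8^(4n) where ω_8 = e^(-2πi/8)
= (1)·ω_8^0 + (-2)·ω_8^4 + (2)·ω_8^8 + (3)·ω_8^12 + (3)·ω_8^16 + (-1)·ω_8^20 + (2)·ω_8^24 + (-2)·ω_8^28

X[4] = 10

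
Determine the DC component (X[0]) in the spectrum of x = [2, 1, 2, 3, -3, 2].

X[0] = Σ(n=0 to 5) x[n] · ω_6^0 = Σ x[n]
= (2) + (1) + (2) + (3) + (-3) + (2)

X[0] = 7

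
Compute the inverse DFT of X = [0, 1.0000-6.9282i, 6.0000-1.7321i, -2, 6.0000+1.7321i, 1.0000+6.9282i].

x[n] = (1/6) Σ(k=0 to 5) X[k] · e^(2πikn/6)

Computing each x[n]:
x[0] = 2
x[1] = 2
x[2] = 0
x[3] = 2
x[4] = -3
x[5] = -3

x = [2, 2, 0, 2, -3, -3]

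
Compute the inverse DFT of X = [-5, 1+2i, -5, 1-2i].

x[n] = (1/4) Σ(k=0 to 3) X[k] · e^(2πikn/4)

Computing each x[n]:
x[0] = -2
x[1] = -1
x[2] = -3
x[3] = 1

x = [-2, -1, -3, 1]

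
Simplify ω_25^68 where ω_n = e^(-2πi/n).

Since ω_25^25 = 1, powers reduce modulo 25.
68 mod 25 = 18
So ω_25^68 = ω_25^18 = e^(-2πi·18/25)

ω_25^68 = ω_25^18 = -0.1874+0.9823i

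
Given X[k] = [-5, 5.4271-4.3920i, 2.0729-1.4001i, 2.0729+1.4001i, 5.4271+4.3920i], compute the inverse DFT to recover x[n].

x[n] = (1/5) Σ(k=0 to 4) X[k] · e^(2πikn/5)

Computing each x[n]:
x[0] = 2
x[1] = 1
x[2] = -2
x[3] = -3
x[4] = -3

x = [2, 1, -2, -3, -3]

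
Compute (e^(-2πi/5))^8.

Since ω_5^5 = 1, powers reduce modulo 5.
8 mod 5 = 3
So ω_5^8 = ω_5^3 = e^(-2πi·3/5)

ω_5^8 = ω_5^3 = -0.8090+0.5878i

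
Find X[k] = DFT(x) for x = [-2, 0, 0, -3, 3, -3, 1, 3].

X[k] = Σ(n=0 to 7) x[n] · ω_8^(nk)
where ω_8 = e^(-2πi/8)

Computing each X[k]:
X[0] = -1
X[1] = 1.3640+3.1213i
X[2] = 3i
X[3] = -11.3640+1.1213i
X[4] = 5
X[5] = -11.3640-1.1213i
X[6] = -3i
X[7] = 1.3640-3.1213i

X = [-1, 1.3640+3.1213i, 3i, -11.3640+1.1213i, 5, -11.3640-1.1213i, -3i, 1.3640-3.1213i]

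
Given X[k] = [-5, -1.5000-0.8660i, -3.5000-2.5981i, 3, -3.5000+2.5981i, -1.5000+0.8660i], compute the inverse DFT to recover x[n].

x[n] = (1/6) Σ(k=0 to 5) X[k] · e^(2πikn/6)

Computing each x[n]:
x[0] = -2
x[1] = 0
x[2] = 0
x[3] = -2
x[4] = 1
x[5] = -2

x = [-2, 0, 0, -2, 1, -2]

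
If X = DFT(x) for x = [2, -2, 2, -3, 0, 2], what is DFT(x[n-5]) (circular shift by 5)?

Time shift by 5: X_shifted[k] = ω_6^(5k) · X[k]
Shifted x = [-2, 2, -3, 0, 2, 2]

DFT(x[n-5]) = [1, 0.5000+4.3301i, -3.5000-4.3301i, -7, -3.5000+4.3301i, 0.5000-4.3301i]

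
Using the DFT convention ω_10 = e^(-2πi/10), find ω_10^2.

ω_10^2 = e^(-2πi·2/10)
= cos(-2π·2/10) + i·sin(-2π·2/10)
= cos(-4π/10) + i·sin(-4π/10)

ω_10^2 = cos(-4π/10) + i·sin(-4π/10) = 0.3090-0.9511i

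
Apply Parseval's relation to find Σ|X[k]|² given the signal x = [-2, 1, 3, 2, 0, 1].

Parseval: Σ|x[n]|² = (1/N)Σ|X[k]|², so Σ|X[k]|² = N·Σ|x[n]|² = 6·19.0000

Σ|X[k]|² = N·Σ|x[n]|² = 6·19.0000 = 114.0000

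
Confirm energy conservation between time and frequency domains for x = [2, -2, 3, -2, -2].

Time domain:
Σ|x[n]|² = |2|² + |-2|² + |3|² + |-2|² + |-2|² = 25.0000

Frequency domain:
(1/5)Σ|X[k]|² = (1/5)(|-1|² + |-0.0451-2.9389i|² + |5.5451+4.7553i|² + |5.5451-4.7553i|² + |-0.0451+2.9389i|²) = (1/5)·125.0000 = 25.0000

Both sides agree, confirming Parseval's theorem.

Σ|x[n]|² = (1/N)Σ|X[k]|² = 25.0000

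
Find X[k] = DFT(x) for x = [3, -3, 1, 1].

X[k] = Σ(n=0 to 3) x[n] · ω_4^(nk)
where ω_4 = e^(-2πi/4)

Computing each X[k]:
X[0] = 2
X[1] = 2+4i
X[2] = 6
X[3] = 2-4i

X = [2, 2+4i, 6, 2-4i]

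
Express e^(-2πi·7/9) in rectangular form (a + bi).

ω_9^7 = e^(-2πi·7/9)
= cos(-2π·7/9) + i·sin(-2π·7/9)
= cos(-14π/9) + i·sin(-14π/9)

ω_9^7 = cos(-14π/9) + i·sin(-14π/9) = 0.1736+0.9848i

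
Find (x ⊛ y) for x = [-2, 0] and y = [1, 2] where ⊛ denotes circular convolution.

(x ⊛ y)[n] = Σ(m=0 to 1) x[m] · y[(n-m) mod 2]

Computing each output sample:
(x ⊛ y)[0] = -2
(x ⊛ y)[1] = -4

x ⊛ y = [-2, -4]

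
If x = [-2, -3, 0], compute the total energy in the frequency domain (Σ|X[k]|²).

Parseval: Σ|x[n]|² = (1/N)Σ|X[k]|², so Σ|X[k]|² = N·Σ|x[n]|² = 3·13.0000

Σ|X[k]|² = N·Σ|x[n]|² = 3·13.0000 = 39.0000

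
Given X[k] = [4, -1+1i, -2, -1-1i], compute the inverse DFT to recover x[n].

x[n] = (1/4) Σ(k=0 to 3) X[k] · e^(2πikn/4)

Computing each x[n]:
x[0] = 0
x[1] = 1
x[2] = 1
x[3] = 2

x = [0, 1, 1, 2]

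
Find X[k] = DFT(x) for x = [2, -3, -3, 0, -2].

X[k] = Σ(n=0 to 4) x[n] · ω_5^(nk)
where ω_5 = e^(-2πi/5)

Computing each X[k]:
X[0] = -6
X[1] = 2.8820+2.7144i
X[2] = 5.1180-2.2654i
X[3] = 5.1180+2.2654i
X[4] = 2.8820-2.7144i

X = [-6, 2.8820+2.7144i, 5.1180-2.2654i, 5.1180+2.2654i, 2.8820-2.7144i]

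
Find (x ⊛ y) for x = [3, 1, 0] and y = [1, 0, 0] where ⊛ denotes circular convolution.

(x ⊛ y)[n] = Σ(m=0 to 2) x[m] · y[(n-m) mod 3]

Computing each output sample:
(x ⊛ y)[0] = 3
(x ⊛ y)[1] = 1
(x ⊛ y)[2] = 0

x ⊛ y = [3, 1, 0]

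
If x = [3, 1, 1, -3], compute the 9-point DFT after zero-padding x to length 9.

Original 4-point DFT: [2, 2-4i, 6, 2+4i]
Zero-padded 9-point DFT provides frequency interpolation.

DFT_9([x, 0, ...]) = [2, 5.4397+0.9705i, 3.7340-3.9249i, -1, 4.3264+2.8988i, 4.3264-2.8988i, -1, 3.7340+3.9249i, 5.4397-0.9705i]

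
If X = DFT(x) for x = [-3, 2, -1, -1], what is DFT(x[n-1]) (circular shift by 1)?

Time shift by 1: X_shifted[k] = ω_4^(1k) · X[k]
Shifted x = [-1, -3, 2, -1]

DFT(x[n-1]) = [-3, -3+2i, 5, -3-2i]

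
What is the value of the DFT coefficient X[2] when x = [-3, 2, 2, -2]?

X[2] = Σ(n=0 to 3) x[n] · ω_4^(2n) where ω_4 = e^(-2πi/4)
= (-3)·ω_4^0 + (2)·ω_4^2 + (2)·ω_4^4 + (-2)·ω_4^6

X[2] = -1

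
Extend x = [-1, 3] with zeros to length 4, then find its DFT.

Original 2-point DFT: [2, -4]
Zero-padded 4-point DFT provides frequency interpolation.

DFT_4([x, 0, ...]) = [2, -1-3i, -4, -1+3i]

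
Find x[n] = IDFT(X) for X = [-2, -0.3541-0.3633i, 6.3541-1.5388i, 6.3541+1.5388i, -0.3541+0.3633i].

x[n] = (1/5) Σ(k=0 to 4) X[k] · e^(2πikn/5)

Computing each x[n]:
x[0] = 2
x[1] = -2
x[2] = 0
x[3] = 1
x[4] = -3

x = [2, -2, 0, 1, -3]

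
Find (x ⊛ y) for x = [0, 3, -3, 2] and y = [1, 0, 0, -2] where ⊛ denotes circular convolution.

(x ⊛ y)[n] = Σ(m=0 to 3) x[m] · y[(n-m) mod 4]

Computing each output sample:
(x ⊛ y)[0] = -6
(x ⊛ y)[1] = 9
(x ⊛ y)[2] = -7
(x ⊛ y)[3] = 2

x ⊛ y = [-6, 9, -7, 2]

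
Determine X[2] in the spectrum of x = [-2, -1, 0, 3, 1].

X[2] = Σ(n=0 to 4) x[n] · ω_5^(2n) where ω_5 = e^(-2πi/5)
= (-2)·ω_5^0 + (-1)·ω_5^2 + (0)·ω_5^4 + (3)·ω_5^6 + (1)·ω_5^8

X[2] = -1.0729-1.6776i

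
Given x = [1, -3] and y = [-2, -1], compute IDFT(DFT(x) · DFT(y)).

(x ⊛ y)[n] = Σ(m=0 to 1) x[m] · y[(n-m) mod 2]

Computing each output sample:
(x ⊛ y)[0] = 1
(x ⊛ y)[1] = 5

x ⊛ y = [1, 5]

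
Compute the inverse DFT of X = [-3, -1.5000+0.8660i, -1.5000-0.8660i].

x[n] = (1/3) Σ(k=0 to 2) X[k] · e^(2πikn/3)

Computing each x[n]:
x[0] = -2
x[1] = -1
x[2] = 0

x = [-2, -1, 0]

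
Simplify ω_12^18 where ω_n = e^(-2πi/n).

Since ω_12^12 = 1, powers reduce modulo 12.
18 mod 12 = 6
So ω_12^18 = ω_12^6 = e^(-2πi·6/12)

ω_12^18 = ω_12^6 = -1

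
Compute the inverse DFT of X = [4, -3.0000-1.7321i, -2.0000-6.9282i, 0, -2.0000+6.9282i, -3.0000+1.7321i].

x[n] = (1/6) Σ(k=0 to 5) X[k] · e^(2πikn/6)

Computing each x[n]:
x[0] = -1
x[1] = 3
x[2] = 0
x[3] = 1
x[4] = 3
x[5] = -2

x = [-1, 3, 0, 1, 3, -2]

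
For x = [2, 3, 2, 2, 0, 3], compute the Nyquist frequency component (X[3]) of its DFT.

X[3] = Σ(n=0 to 5) x[n] · ω_6^(3n) where ω_6 = e^(-2πi/6)
= (2)·ω_6^0 + (3)·ω_6^3 + (2)·ω_6^6 + (2)·ω_6^9 + (0)·ω_6^12 + (3)·ω_6^15

X[3] = -4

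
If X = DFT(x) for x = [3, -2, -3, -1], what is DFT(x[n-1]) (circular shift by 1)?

Time shift by 1: X_shifted[k] = ω_4^(1k) · X[k]
Shifted x = [-1, 3, -2, -3]

DFT(x[n-1]) = [-3, 1-6i, -3, 1+6i]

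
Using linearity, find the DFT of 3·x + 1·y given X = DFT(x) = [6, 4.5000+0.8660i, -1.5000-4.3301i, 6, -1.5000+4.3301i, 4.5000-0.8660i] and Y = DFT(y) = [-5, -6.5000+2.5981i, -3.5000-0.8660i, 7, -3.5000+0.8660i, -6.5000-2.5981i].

By linearity: DFT(3x + 1y) = 3·DFT(x) + 1·DFT(y)
= 3·[6, 4.5000+0.8660i, -1.5000-4.3301i, 6, -1.5000+4.3301i, 4.5000-0.8660i] + 1·[-5, -6.5000+2.5981i, -3.5000-0.8660i, 7, -3.5000+0.8660i, -6.5000-2.5981i]

Computing element-wise:
Z[0] = 3·(6) + 1·(-5) = 13
Z[1] = 3·(4.5000+0.8660i) + 1·(-6.5000+2.5981i) = 7.0000+5.1961i
Z[2] = 3·(-1.5000-4.3301i) + 1·(-3.5000-0.8660i) = -8.0000-13.8563i
Z[3] = 3·(6) + 1·(7) = 25
Z[4] = 3·(-1.5000+4.3301i) + 1·(-3.5000+0.8660i) = -8.0000+13.8563i
Z[5] = 3·(4.5000-0.8660i) + 1·(-6.5000-2.5981i) = 7.0000-5.1961i

DFT(3x + 1y) = 3·X + 1·Y = [13, 7.0000+5.1961i, -8.0000-13.8563i, 25, -8.0000+13.8563i, 7.0000-5.1961i]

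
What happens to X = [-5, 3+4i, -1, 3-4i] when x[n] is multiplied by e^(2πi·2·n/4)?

Modulation property: DFT(ω_4^(-2n)·x[n]) = X[(k-2) mod 4], so circularly shift X by 2 positions.

X[k-2] = [-1, 3-4i, -5, 3+4i]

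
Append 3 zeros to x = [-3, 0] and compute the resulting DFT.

Original 2-point DFT: [-3, -3]
Zero-padded 5-point DFT provides frequency interpolation.

DFT_5([x, 0, ...]) = [-3, -3, -3, -3, -3]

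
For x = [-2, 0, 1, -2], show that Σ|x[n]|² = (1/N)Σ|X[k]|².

Time domain:
Σ|x[n]|² = |-2|² + |0|² + |1|² + |-2|² = 9.0000

Frequency domain:
(1/4)Σ|X[k]|² = (1/4)(|-3|² + |-3-2i|² + |1|² + |-3+2i|²) = (1/4)·36.0000 = 9.0000

Both sides agree, confirming Parseval's theorem.

Σ|x[n]|² = (1/N)Σ|X[k]|² = 9.0000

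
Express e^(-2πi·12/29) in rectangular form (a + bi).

ω_29^12 = e^(-2πi·12/29)
= cos(-2π·12/29) + i·sin(-2π·12/29)
= cos(-24π/29) + i·sin(-24π/29)

ω_29^12 = cos(-24π/29) + i·sin(-24π/29) = -0.8569-0.5156i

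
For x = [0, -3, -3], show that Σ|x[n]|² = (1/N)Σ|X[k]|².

Time domain:
Σ|x[n]|² = |0|² + |-3|² + |-3|² = 18.0000

Frequency domain:
(1/3)Σ|X[k]|² = (1/3)(|-6|² + |3|² + |3|²) = (1/3)·54.0000 = 18.0000

Both sides agree, confirming Parseval's theorem.

Σ|x[n]|² = (1/N)Σ|X[k]|² = 18.0000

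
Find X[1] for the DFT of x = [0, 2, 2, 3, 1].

X[1] = Σ(n=0 to 4) x[n] · ω_5^(1n) where ω_5 = e^(-2πi/5)
= (0)·ω_5^0 + (2)·ω_5^1 + (2)·ω_5^2 + (3)·ω_5^3 + (1)·ω_5^4

X[1] = -3.1180-0.3633i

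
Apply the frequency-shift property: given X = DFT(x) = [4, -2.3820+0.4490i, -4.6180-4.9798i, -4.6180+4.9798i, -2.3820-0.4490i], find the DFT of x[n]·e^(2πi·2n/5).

Modulation property: DFT(ω_5^(-2n)·x[n]) = X[(k-2) mod 5], so circularly shift X by 2 positions.

X[k-2] = [-4.6180+4.9798i, -2.3820-0.4490i, 4, -2.3820+0.4490i, -4.6180-4.9798i]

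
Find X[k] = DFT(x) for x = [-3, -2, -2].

X[k] = Σ(n=0 to 2) x[n] · ω_3^(nk)
where ω_3 = e^(-2πi/3)

Computing each X[k]:
X[0] = -7
X[1] = -1
X[2] = -1

X = [-7, -1, -1]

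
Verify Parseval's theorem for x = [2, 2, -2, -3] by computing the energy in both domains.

Time domain:
Σ|x[n]|² = |2|² + |2|² + |-2|² + |-3|² = 21.0000

Frequency domain:
(1/4)Σ|X[k]|² = (1/4)(|-1|² + |4-5i|² + |1|² + |4+5i|²) = (1/4)·84.0000 = 21.0000

Both sides agree, confirming Parseval's theorem.

Σ|x[n]|² = (1/N)Σ|X[k]|² = 21.0000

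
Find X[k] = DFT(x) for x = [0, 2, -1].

X[k] = Σ(n=0 to 2) x[n] · ω_3^(nk)
where ω_3 = e^(-2πi/3)

Computing each X[k]:
X[0] = 1
X[1] = -0.5000-2.5981i
X[2] = -0.5000+2.5981i

X = [1, -0.5000-2.5981i, -0.5000+2.5981i]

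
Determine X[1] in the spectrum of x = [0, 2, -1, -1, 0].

X[1] = Σ(n=0 to 4) x[n] · ω_5^(1n) where ω_5 = e^(-2πi/5)
= (0)·ω_5^0 + (2)·ω_5^1 + (-1)·ω_5^2 + (-1)·ω_5^3 + (0)·ω_5^4

X[1] = 2.2361-1.9021i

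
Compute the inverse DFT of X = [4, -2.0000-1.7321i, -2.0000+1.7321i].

x[n] = (1/3) Σ(k=0 to 2) X[k] · e^(2πikn/3)

Computing each x[n]:
x[0] = 0
x[1] = 3
x[2] = 1

x = [0, 3, 1]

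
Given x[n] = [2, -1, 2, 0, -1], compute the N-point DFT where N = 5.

X[k] = Σ(n=0 to 4) x[n] · ω_5^(nk)
where ω_5 = e^(-2πi/5)

Computing each X[k]:
X[0] = 2
X[1] = -0.2361-1.1756i
X[2] = 4.2361+1.9021i
X[3] = 4.2361-1.9021i
X[4] = -0.2361+1.1756i

X = [2, -0.2361-1.1756i, 4.2361+1.9021i, 4.2361-1.9021i, -0.2361+1.1756i]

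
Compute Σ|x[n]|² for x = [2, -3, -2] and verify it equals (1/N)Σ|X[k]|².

Time domain:
Σ|x[n]|² = |2|² + |-3|² + |-2|² = 17.0000

Frequency domain:
(1/3)Σ|X[k]|² = (1/3)(|-3|² + |4.5000+0.8660i|² + |4.5000-0.8660i|²) = (1/3)·51.0000 = 17.0000

Both sides agree, confirming Parseval's theorem.

Σ|x[n]|² = (1/N)Σ|X[k]|² = 17.0000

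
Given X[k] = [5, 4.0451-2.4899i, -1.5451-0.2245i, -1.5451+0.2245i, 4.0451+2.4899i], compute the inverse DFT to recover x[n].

x[n] = (1/5) Σ(k=0 to 4) X[k] · e^(2πikn/5)

Computing each x[n]:
x[0] = 2
x[1] = 3
x[2] = 0
x[3] = -1
x[4] = 1

x = [2, 3, 0, -1, 1]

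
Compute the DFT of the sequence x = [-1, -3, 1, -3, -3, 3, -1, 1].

X[k] = Σ(n=0 to 7) x[n] · ω_8^(nk)
where ω_8 = e^(-2πi/8)

Computing each X[k]:
X[0] = -6
X[1] = 0.5858+5.0711i
X[2] = -4-2i
X[3] = 3.4142+9.0711i
X[4] = -2
X[5] = 3.4142-9.0711i
X[6] = -4+2i
X[7] = 0.5858-5.0711i

X = [-6, 0.5858+5.0711i, -4-2i, 3.4142+9.0711i, -2, 3.4142-9.0711i, -4+2i, 0.5858-5.0711i]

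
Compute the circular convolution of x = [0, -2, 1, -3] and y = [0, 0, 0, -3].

(x ⊛ y)[n] = Σ(m=0 to 3) x[m] · y[(n-m) mod 4]

Computing each output sample:
(x ⊛ y)[0] = 6
(x ⊛ y)[1] = -3
(x ⊛ y)[2] = 9
(x ⊛ y)[3] = 0

x ⊛ y = [6, -3, 9, 0]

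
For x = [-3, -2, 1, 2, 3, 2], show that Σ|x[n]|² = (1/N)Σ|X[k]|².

Time domain:
Σ|x[n]|² = |-3|² + |-2|² + |1|² + |2|² + |3|² + |2|² = 31.0000

Frequency domain:
(1/6)Σ|X[k]|² = (1/6)(|3|² + |-7.0000+5.1962i|² + |-3.0000+1.7321i|² + |-1|² + |-3.0000-1.7321i|² + |-7.0000-5.1962i|²) = (1/6)·186.0000 = 31.0000

Both sides agree, confirming Parseval's theorem.

Σ|x[n]|² = (1/N)Σ|X[k]|² = 31.0000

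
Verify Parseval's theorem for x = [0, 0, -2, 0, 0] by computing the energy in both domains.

Time domain:
Σ|x[n]|² = |0|² + |0|² + |-2|² + |0|² + |0|² = 4.0000

Frequency domain:
(1/5)Σ|X[k]|² = (1/5)(|-2|² + |1.6180+1.1756i|² + |-0.6180-1.9021i|² + |-0.6180+1.9021i|² + |1.6180-1.1756i|²) = (1/5)·20.0000 = 4.0000

Both sides agree, confirming Parseval's theorem.

Σ|x[n]|² = (1/N)Σ|X[k]|² = 4.0000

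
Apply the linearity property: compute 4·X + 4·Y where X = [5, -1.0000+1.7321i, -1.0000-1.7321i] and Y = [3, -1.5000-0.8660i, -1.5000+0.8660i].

By linearity: DFT(4x + 4y) = 4·DFT(x) + 4·DFT(y)
= 4·[5, -1.0000+1.7321i, -1.0000-1.7321i] + 4·[3, -1.5000-0.8660i, -1.5000+0.8660i]

Computing element-wise:
Z[0] = 4·(5) + 4·(3) = 32
Z[1] = 4·(-1.0000+1.7321i) + 4·(-1.5000-0.8660i) = -10.0000+3.4644i
Z[2] = 4·(-1.0000-1.7321i) + 4·(-1.5000+0.8660i) = -10.0000-3.4644i

DFT(4x + 4y) = 4·X + 4·Y = [32, -10.0000+3.4644i, -10.0000-3.4644i]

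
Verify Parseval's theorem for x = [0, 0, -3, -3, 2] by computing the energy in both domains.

Time domain:
Σ|x[n]|² = |0|² + |0|² + |-3|² + |-3|² + |2|² = 22.0000

Frequency domain:
(1/5)Σ|X[k]|² = (1/5)(|-4|² + |5.4721+1.9021i|² + |-3.4721+1.1756i|² + |-3.4721-1.1756i|² + |5.4721-1.9021i|²) = (1/5)·110.0000 = 22.0000

Both sides agree, confirming Parseval's theorem.

Σ|x[n]|² = (1/N)Σ|X[k]|² = 22.0000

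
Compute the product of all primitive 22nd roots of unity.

The primitive 22nd roots of unity are ω_22^k for k coprime to 22: k ∈ {1, 3, 5, 7, 9, 13, 15, 17, 19, 21}
Their product equals the constant term of the cyclotomic polynomial Φ_22(x) up to sign.
For n ≥ 3, the product of all primitive nth roots of unity is 1. (For n=1 it is 1; for n=2 it is -1.)

1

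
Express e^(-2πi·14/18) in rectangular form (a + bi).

ω_18^14 = e^(-2πi·14/18)
= cos(-2π·14/18) + i·sin(-2π·14/18)
= cos(-28π/18) + i·sin(-28π/18)

ω_18^14 = cos(-28π/18) + i·sin(-28π/18) = 0.1736+0.9848i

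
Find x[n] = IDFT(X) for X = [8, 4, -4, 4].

x[n] = (1/4) Σ(k=0 to 3) X[k] · e^(2πikn/4)

Computing each x[n]:
x[0] = 3
x[1] = 3
x[2] = -1
x[3] = 3

x = [3, 3, -1, 3]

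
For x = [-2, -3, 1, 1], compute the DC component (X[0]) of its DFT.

X[0] = Σ(n=0 to 3) x[n] · ω_4^0 = Σ x[n]
= (-2) + (-3) + (1) + (1)

X[0] = -3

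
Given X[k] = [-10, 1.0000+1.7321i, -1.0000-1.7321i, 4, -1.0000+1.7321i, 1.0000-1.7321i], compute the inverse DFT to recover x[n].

x[n] = (1/6) Σ(k=0 to 5) X[k] · e^(2πikn/6)

Computing each x[n]:
x[0] = -1
x[1] = -2
x[2] = -2
x[3] = -3
x[4] = 0
x[5] = -2

x = [-1, -2, -2, -3, 0, -2]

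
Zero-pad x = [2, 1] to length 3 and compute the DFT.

Original 2-point DFT: [3, 1]
Zero-padded 3-point DFT provides frequency interpolation.

DFT_3([x, 0, ...]) = [3, 1.5000-0.8660i, 1.5000+0.8660i]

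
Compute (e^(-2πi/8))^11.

Since ω_8^8 = 1, powers reduce modulo 8.
11 mod 8 = 3
So ω_8^11 = ω_8^3 = e^(-2πi·3/8)

ω_8^11 = ω_8^3 = -0.7071-0.7071i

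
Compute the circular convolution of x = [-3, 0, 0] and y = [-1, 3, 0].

(x ⊛ y)[n] = Σ(m=0 to 2) x[m] · y[(n-m) mod 3]

Computing each output sample:
(x ⊛ y)[0] = 3
(x ⊛ y)[1] = -9
(x ⊛ y)[2] = 0

x ⊛ y = [3, -9, 0]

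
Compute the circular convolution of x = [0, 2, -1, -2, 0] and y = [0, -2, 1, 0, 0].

(x ⊛ y)[n] = Σ(m=0 to 4) x[m] · y[(n-m) mod 5]

Computing each output sample:
(x ⊛ y)[0] = -2
(x ⊛ y)[1] = 0
(x ⊛ y)[2] = -4
(x ⊛ y)[3] = 4
(x ⊛ y)[4] = 3

x ⊛ y = [-2, 0, -4, 4, 3]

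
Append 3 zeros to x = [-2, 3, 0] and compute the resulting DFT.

Original 3-point DFT: [1, -3.5000-2.5981i, -3.5000+2.5981i]
Zero-padded 6-point DFT provides frequency interpolation.

DFT_6([x, 0, ...]) = [1, -0.5000-2.5981i, -3.5000-2.5981i, -5, -3.5000+2.5981i, -0.5000+2.5981i]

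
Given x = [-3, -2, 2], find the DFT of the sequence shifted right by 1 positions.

Time shift by 1: X_shifted[k] = ω_3^(1k) · X[k]
Shifted x = [2, -3, -2]

DFT(x[n-1]) = [-3, 4.5000+0.8660i, 4.5000-0.8660i]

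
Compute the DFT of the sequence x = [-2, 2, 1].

X[k] = Σ(n=0 to 2) x[n] · ω_3^(nk)
where ω_3 = e^(-2πi/3)

Computing each X[k]:
X[0] = 1
X[1] = -3.5000-0.8660i
X[2] = -3.5000+0.8660i

X = [1, -3.5000-0.8660i, -3.5000+0.8660i]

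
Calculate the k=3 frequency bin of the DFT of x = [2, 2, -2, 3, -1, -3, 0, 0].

X[3] = Σ(n=0 to 7) x[n] · ω_8^(3n) where ω_8 = e^(-2πi/8)
= (2)·ω_8^0 + (2)·ω_8^3 + (-2)·ω_8^6 + (3)·ω_8^9 + (-1)·ω_8^12 + (-3)·ω_8^15 + (0)·ω_8^18 + (0)·ω_8^21

X[3] = 1.5858-7.6569i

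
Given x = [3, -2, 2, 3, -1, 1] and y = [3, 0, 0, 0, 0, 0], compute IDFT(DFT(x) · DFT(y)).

(x ⊛ y)[n] = Σ(m=0 to 5) x[m] · y[(n-m) mod 6]

Computing each output sample:
(x ⊛ y)[0] = 9
(x ⊛ y)[1] = -6
(x ⊛ y)[2] = 6
(x ⊛ y)[3] = 9
(x ⊛ y)[4] = -3
(x ⊛ y)[5] = 3

x ⊛ y = [9, -6, 6, 9, -3, 3]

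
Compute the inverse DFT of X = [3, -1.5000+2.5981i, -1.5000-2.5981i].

x[n] = (1/3) Σ(k=0 to 2) X[k] · e^(2πikn/3)

Computing each x[n]:
x[0] = 0
x[1] = 0
x[2] = 3

x = [0, 0, 3]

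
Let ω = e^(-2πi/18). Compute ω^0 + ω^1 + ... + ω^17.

Sum of all nth roots of unity equals 0 for n > 1 (geometric series with r ≠ 1).

0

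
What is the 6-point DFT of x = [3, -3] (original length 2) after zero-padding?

Original 2-point DFT: [0, 6]
Zero-padded 6-point DFT provides frequency interpolation.

DFT_6([x, 0, ...]) = [0, 1.5000+2.5981i, 4.5000+2.5981i, 6, 4.5000-2.5981i, 1.5000-2.5981i]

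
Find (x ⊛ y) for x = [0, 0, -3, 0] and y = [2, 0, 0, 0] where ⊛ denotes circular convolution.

(x ⊛ y)[n] = Σ(m=0 to 3) x[m] · y[(n-m) mod 4]

Computing each output sample:
(x ⊛ y)[0] = 0
(x ⊛ y)[1] = 0
(x ⊛ y)[2] = -6
(x ⊛ y)[3] = 0

x ⊛ y = [0, 0, -6, 0]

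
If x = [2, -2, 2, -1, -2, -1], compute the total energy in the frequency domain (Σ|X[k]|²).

Parseval: Σ|x[n]|² = (1/N)Σ|X[k]|², so Σ|X[k]|² = N·Σ|x[n]|² = 6·18.0000

Σ|X[k]|² = N·Σ|x[n]|² = 6·18.0000 = 108.0000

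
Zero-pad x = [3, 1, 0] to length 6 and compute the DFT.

Original 3-point DFT: [4, 2.5000-0.8660i, 2.5000+0.8660i]
Zero-padded 6-point DFT provides frequency interpolation.

DFT_6([x, 0, ...]) = [4, 3.5000-0.8660i, 2.5000-0.8660i, 2, 2.5000+0.8660i, 3.5000+0.8660i]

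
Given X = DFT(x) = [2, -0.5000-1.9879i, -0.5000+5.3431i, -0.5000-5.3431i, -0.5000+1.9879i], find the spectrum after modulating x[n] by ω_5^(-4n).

Modulation property: DFT(ω_5^(-4n)·x[n]) = X[(k-4) mod 5], so circularly shift X by 4 positions.

X[k-4] = [-0.5000-1.9879i, -0.5000+5.3431i, -0.5000-5.3431i, -0.5000+1.9879i, 2]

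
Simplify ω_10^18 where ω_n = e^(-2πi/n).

Since ω_10^10 = 1, powers reduce modulo 10.
18 mod 10 = 8
So ω_10^18 = ω_10^8 = e^(-2πi·8/10)

ω_10^18 = ω_10^8 = 0.3090+0.9511i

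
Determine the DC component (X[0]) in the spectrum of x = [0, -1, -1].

X[0] = Σ(n=0 to 2) x[n] · ω_3^0 = Σ x[n]
= (0) + (-1) + (-1)

X[0] = -2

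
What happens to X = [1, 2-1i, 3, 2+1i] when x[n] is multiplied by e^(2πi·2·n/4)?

Modulation property: DFT(ω_4^(-2n)·x[n]) = X[(k-2) mod 4], so circularly shift X by 2 positions.

X[k-2] = [3, 2+1i, 1, 2-1i]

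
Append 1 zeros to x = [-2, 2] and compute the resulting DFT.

Original 2-point DFT: [0, -4]
Zero-padded 3-point DFT provides frequency interpolation.

DFT_3([x, 0, ...]) = [0, -3.0000-1.7321i, -3.0000+1.7321i]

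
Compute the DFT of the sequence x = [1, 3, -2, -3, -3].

X[k] = Σ(n=0 to 4) x[n] · ω_5^(nk)
where ω_5 = e^(-2πi/5)

Computing each X[k]:
X[0] = -4
X[1] = 5.0451-6.2941i
X[2] = -0.5451-2.5757i
X[3] = -0.5451+2.5757i
X[4] = 5.0451+6.2941i

X = [-4, 5.0451-6.2941i, -0.5451-2.5757i, -0.5451+2.5757i, 5.0451+6.2941i]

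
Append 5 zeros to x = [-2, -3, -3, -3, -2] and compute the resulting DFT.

Original 5-point DFT: [-13, 1.3090+0.9511i, 0.1910+0.5878i, 0.1910-0.5878i, 1.3090-0.9511i]
Zero-padded 10-point DFT provides frequency interpolation.

DFT_10([x, 0, ...]) = [-13, -2.8090+8.6453i, 1.3090+0.9511i, -1.6910+1.2286i, 0.1910+0.5878i, -1, 0.1910-0.5878i, -1.6910-1.2286i, 1.3090-0.9511i, -2.8090-8.6453i]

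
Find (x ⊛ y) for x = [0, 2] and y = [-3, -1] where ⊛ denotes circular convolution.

(x ⊛ y)[n] = Σ(m=0 to 1) x[m] · y[(n-m) mod 2]

Computing each output sample:
(x ⊛ y)[0] = -2
(x ⊛ y)[1] = -6

x ⊛ y = [-2, -6]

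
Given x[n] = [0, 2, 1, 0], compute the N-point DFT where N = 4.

X[k] = Σ(n=0 to 3) x[n] · ω_4^(nk)
where ω_4 = e^(-2πi/4)

Computing each X[k]:
X[0] = 3
X[1] = -1-2i
X[2] = -1
X[3] = -1+2i

X = [3, -1-2i, -1, -1+2i]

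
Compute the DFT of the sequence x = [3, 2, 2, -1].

X[k] = Σ(n=0 to 3) x[n] · ω_4^(nk)
where ω_4 = e^(-2πi/4)

Computing each X[k]:
X[0] = 6
X[1] = 1-3i
X[2] = 4
X[3] = 1+3i

X = [6, 1-3i, 4, 1+3i]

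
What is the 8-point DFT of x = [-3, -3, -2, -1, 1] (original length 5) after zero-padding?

Original 5-point DFT: [-8, -1.1910+4.3920i, -2.3090+1.4001i, -2.3090-1.4001i, -1.1910-4.3920i]
Zero-padded 8-point DFT provides frequency interpolation.

DFT_8([x, 0, ...]) = [-8, -5.4142+4.8284i, 2i, -2.5858+0.8284i, 0, -2.5858-0.8284i, -2i, -5.4142-4.8284i]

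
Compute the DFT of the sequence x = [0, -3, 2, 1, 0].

X[k] = Σ(n=0 to 4) x[n] · ω_5^(nk)
where ω_5 = e^(-2πi/5)

Computing each X[k]:
X[0] = 0
X[1] = -3.3541+2.2654i
X[2] = 3.3541+2.7144i
X[3] = 3.3541-2.7144i
X[4] = -3.3541-2.2654i

X = [0, -3.3541+2.2654i, 3.3541+2.7144i, 3.3541-2.7144i, -3.3541-2.2654i]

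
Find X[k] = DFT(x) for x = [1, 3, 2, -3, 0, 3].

X[k] = Σ(n=0 to 5) x[n] · ω_6^(nk)
where ω_6 = e^(-2πi/6)

Computing each X[k]:
X[0] = 6
X[1] = 6.0000-1.7321i
X[2] = -6.0000+1.7321i
X[3] = 0
X[4] = -6.0000-1.7321i
X[5] = 6.0000+1.7321i

X = [6, 6.0000-1.7321i, -6.0000+1.7321i, 0, -6.0000-1.7321i, 6.0000+1.7321i]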